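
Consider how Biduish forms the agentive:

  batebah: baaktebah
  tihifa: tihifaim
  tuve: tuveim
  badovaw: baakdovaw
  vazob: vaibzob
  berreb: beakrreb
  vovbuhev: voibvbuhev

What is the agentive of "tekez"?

vazob and berreb both end in -b yet inflect differently (vaibzob, beakrreb), so the final letter is not what conditions the rule; the first letter is.
"tekez" begins with t-. The stems beginning with t- (tihifa → tihifaim, tuve → tuveim) add -im.
So tekez → tekezim.

tekezim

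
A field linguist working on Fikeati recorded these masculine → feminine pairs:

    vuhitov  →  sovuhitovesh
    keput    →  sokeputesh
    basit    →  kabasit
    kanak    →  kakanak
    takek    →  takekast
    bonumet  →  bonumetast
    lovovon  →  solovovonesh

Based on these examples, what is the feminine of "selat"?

kaselat

bonumet and keput both end in -t yet inflect differently (bonumetast, sokeputesh), so the final letter is not what conditions the rule; the last vowel is.
"selat" has last vowel 'a'. The one such stem in the data (kanak → kakanak) adds the prefix ka-, so the same rule applies.
The other patterns: stems whose last vowel is 'e' add -ast; stems whose last vowel is 'o' or 'u' add so- … -esh around the stem.
So selat → kaselat.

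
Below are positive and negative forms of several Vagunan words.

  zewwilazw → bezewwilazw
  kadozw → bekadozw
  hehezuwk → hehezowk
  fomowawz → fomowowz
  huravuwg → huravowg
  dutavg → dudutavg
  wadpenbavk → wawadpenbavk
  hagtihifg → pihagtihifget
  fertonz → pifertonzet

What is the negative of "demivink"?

pidemivinket

"demivink" has second-to-last letter 'n'. The one such stem in the data (fertonz → pifertonzet) adds pi- … -et around the stem, so the same rule applies.
So demivink → pidemivinket.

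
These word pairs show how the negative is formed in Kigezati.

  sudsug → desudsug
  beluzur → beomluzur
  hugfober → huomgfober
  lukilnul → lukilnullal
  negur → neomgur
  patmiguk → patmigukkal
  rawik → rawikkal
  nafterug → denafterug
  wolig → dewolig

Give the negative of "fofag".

defofag

beluzur and nafterug both have last vowel 'u' yet inflect differently (beomluzur, denafterug), so the last vowel is not what conditions the rule; the final letter is.
"fofag" ends in -g. The stems ending in -g (nafterug → denafterug, wolig → dewolig, sudsug → desudsug) add the prefix de-.
So fofag → defofag.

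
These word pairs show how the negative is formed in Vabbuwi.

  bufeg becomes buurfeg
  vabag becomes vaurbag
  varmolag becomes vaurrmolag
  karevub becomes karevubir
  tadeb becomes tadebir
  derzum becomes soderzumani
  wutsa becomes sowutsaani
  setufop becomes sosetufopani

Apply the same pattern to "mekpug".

bufeg and tadeb both have last vowel 'e' yet inflect differently (buurfeg, tadebir), so the last vowel is not what conditions the rule; the final letter is.
"mekpug" ends in -g. The stems ending in -g (bufeg → buurfeg, vabag → vaurbag, varmolag → vaurrmolag) insert -ur- after the first vowel.
The other patterns: stems ending in -b add -ir; stems ending in -a, -m or -p add so- … -ani around the stem.
So mekpug → meurkpug.

meurkpug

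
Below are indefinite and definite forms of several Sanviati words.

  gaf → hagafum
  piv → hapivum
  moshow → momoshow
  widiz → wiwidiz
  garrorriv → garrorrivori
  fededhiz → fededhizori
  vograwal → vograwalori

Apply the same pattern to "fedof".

piv and garrorriv both end in -v yet inflect differently (hapivum, garrorrivori), so the final letter is not what conditions the rule; the number of vowels is.
"fedof" has 2 vowels. The stems with 2 vowels (moshow → momoshow, widiz → wiwidiz) repeat the first consonant+vowel as a prefix.
So fedof → fefedof.

fefedof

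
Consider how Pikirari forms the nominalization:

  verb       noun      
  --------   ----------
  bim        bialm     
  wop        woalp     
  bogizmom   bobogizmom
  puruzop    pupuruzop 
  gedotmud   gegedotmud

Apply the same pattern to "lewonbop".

lelewonbop

bim and bogizmom both end in -m yet inflect differently (bialm, bobogizmom), so the final letter is not what conditions the rule; the number of vowels is.
"lewonbop" has 3 vowels. The stems with 3 vowels (gedotmud → gegedotmud, bogizmom → bobogizmom, puruzop → pupuruzop) repeat the first consonant+vowel as a prefix.
So lewonbop → lelewonbop.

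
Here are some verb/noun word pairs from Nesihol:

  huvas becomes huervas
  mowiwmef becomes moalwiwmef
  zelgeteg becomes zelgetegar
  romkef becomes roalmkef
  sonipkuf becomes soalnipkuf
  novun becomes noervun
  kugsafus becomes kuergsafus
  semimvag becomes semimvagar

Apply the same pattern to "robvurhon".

roerbvurhon

mowiwmef and zelgeteg both have last vowel 'e' yet inflect differently (moalwiwmef, zelgetegar), so the last vowel is not what conditions the rule; the final letter is.
"robvurhon" ends in -n. The one such stem in the data (novun → noervun) inserts -er- after the first vowel (as do huvas, kugsafus), so the same rule applies.
The other patterns: stems ending in -f insert -al- after the first vowel; stems ending in -g add -ar.
So robvurhon → roerbvurhon.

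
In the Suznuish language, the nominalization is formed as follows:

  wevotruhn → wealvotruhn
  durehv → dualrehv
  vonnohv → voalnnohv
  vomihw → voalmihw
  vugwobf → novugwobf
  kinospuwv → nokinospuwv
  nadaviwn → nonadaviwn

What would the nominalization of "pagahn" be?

"pagahn" has second-to-last letter 'h'. The stems whose second-to-last letter is 'h' (durehv → dualrehv, vonnohv → voalnnohv, vomihw → voalmihw) insert -al- after the first vowel.
The other pattern: stems whose second-to-last letter is 'b' or 'w' add the prefix no-.
So pagahn → paalgahn.

paalgahn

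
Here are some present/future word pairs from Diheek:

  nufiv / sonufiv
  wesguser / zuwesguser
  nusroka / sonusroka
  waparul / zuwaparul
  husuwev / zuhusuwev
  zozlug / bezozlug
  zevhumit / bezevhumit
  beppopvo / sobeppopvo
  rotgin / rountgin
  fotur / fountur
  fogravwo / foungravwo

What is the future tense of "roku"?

rounku

fotur and wesguser both end in -r yet inflect differently (fountur, zuwesguser), so the final letter is not what conditions the rule; the first letter is.
"roku" begins with r-. The one such stem in the data (rotgin → rountgin) inserts -un- after the first vowel (as do fogravwo, fotur), so the same rule applies.
The other patterns: stems beginning with z- add the prefix be-; stems beginning with h- or w- add the prefix zu-; stems beginning with b- or n- add the prefix so-.
So roku → rounku.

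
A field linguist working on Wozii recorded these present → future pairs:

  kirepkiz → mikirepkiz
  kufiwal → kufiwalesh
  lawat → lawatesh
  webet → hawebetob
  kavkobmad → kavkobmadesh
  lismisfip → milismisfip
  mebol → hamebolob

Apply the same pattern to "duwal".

duwalesh

"duwal" has last vowel 'a'. The stems whose last vowel is 'a' (lawat → lawatesh, kufiwal → kufiwalesh, kavkobmad → kavkobmadesh) add -esh.
So duwal → duwalesh.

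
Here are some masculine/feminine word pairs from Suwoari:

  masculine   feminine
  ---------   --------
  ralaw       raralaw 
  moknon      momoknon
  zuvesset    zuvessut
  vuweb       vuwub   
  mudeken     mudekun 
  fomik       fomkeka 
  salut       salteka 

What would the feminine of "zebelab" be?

moknon and mudeken both end in -n yet inflect differently (momoknon, mudekun), so the final letter is not what conditions the rule; the last vowel is.
"zebelab" has last vowel 'a'. The one such stem in the data (ralaw → raralaw) repeats the first consonant+vowel as a prefix (as does moknon), so the same rule applies.
So zebelab → zezebelab.

zezebelab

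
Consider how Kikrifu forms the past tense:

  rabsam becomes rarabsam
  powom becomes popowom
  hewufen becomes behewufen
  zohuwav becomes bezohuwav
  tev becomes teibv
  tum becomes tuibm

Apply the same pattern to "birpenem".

tum and rabsam both end in -m yet inflect differently (tuibm, rarabsam), so the final letter is not what conditions the rule; the number of vowels is.
"birpenem" has 3 vowels. The stems with 3 vowels (zohuwav → bezohuwav, hewufen → behewufen) add the prefix be-.
The other patterns: stems with 1 vowel insert -ib- after the first vowel; stems with 2 vowels repeat the first consonant+vowel as a prefix.
So birpenem → bebirpenem.

bebirpenem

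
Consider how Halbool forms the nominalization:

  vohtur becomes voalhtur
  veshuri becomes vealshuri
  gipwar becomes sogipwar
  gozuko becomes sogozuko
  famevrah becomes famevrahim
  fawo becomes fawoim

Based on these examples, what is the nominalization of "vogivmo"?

vohtur and gipwar both end in -r yet inflect differently (voalhtur, sogipwar), so the final letter is not what conditions the rule; the first letter is.
"vogivmo" begins with v-. The stems beginning with v- (vohtur → voalhtur, veshuri → vealshuri) insert -al- after the first vowel.
The other patterns: stems beginning with g- add the prefix so-; stems beginning with f- add -im.
So vogivmo → voalgivmo.

voalgivmo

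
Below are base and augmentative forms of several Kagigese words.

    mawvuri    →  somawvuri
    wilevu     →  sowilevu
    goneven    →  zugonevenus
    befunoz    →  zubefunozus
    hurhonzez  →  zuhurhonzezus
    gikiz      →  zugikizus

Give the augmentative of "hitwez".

"hitwez" ends in a consonant. The stems ending in a consonant (goneven → zugonevenus, befunoz → zubefunozus, hurhonzez → zuhurhonzezus) add zu- … -us around the stem.
So hitwez → zuhitwezus.

zuhitwezus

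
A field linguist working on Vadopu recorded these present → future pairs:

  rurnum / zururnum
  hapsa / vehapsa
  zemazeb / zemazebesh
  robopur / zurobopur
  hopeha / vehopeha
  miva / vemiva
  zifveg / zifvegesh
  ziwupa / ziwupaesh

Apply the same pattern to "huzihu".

ziwupa and hopeha both end in -a yet inflect differently (ziwupaesh, vehopeha), so the final letter is not what conditions the rule; the first letter is.
"huzihu" begins with h-. The stems beginning with h- (hopeha → vehopeha, hapsa → vehapsa) add the prefix ve-.
The other patterns: stems beginning with z- add -esh; stems beginning with r- add the prefix zu-.
So huzihu → vehuzihu.

vehuzihu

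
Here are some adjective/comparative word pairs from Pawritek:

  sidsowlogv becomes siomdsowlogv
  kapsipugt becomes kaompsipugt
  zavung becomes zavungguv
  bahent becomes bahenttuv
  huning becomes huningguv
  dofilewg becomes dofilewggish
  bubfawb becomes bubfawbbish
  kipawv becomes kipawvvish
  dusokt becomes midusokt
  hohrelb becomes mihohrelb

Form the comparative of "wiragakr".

miwiragakr

"wiragakr" has second-to-last letter 'k'. The one such stem in the data (dusokt → midusokt) adds the prefix mi-, so the same rule applies.
So wiragakr → miwiragakr.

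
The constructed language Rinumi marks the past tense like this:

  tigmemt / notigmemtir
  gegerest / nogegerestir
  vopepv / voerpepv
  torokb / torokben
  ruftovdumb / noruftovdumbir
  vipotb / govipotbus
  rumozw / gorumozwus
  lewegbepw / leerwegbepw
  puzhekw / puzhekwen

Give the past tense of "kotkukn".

kotkuknen

vipotb and torokb both end in -b yet inflect differently (govipotbus, torokben), so the final letter is not what conditions the rule; the second-to-last letter is.
"kotkukn" has second-to-last letter 'k'. The stems whose second-to-last letter is 'k' (torokb → torokben, puzhekw → puzhekwen) add -en.
The other patterns: stems whose second-to-last letter is 't' or 'z' add go- … -us around the stem; stems whose second-to-last letter is 'p' insert -er- after the first vowel; stems whose second-to-last letter is 'm' or 's' add no- … -ir around the stem.
So kotkukn → kotkuknen.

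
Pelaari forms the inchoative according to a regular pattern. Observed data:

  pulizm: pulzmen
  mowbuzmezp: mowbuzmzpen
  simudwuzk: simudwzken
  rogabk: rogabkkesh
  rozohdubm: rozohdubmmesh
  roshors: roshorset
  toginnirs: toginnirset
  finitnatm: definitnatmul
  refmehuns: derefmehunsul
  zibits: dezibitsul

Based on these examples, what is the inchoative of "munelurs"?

munelurset

simudwuzk and rogabk both end in -k yet inflect differently (simudwzken, rogabkkesh), so the final letter is not what conditions the rule; the second-to-last letter is.
"munelurs" has second-to-last letter 'r'. The stems whose second-to-last letter is 'r' (roshors → roshorset, toginnirs → toginnirset) add -et.
So munelurs → munelurset.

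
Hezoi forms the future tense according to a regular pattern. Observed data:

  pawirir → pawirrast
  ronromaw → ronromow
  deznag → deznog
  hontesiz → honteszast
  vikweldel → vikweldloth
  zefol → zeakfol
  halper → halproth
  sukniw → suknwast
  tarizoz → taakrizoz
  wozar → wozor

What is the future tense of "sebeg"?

"sebeg" has last vowel 'e'. The stems whose last vowel is 'e' (halper → halproth, vikweldel → vikweldloth) delete the last vowel and add -oth.
The other patterns: stems whose last vowel is 'i' delete the last vowel and add -ast; stems whose last vowel is 'a' change the last vowel to 'o'; stems whose last vowel is 'o' insert -ak- after the first vowel.
So sebeg → sebgoth.

sebgoth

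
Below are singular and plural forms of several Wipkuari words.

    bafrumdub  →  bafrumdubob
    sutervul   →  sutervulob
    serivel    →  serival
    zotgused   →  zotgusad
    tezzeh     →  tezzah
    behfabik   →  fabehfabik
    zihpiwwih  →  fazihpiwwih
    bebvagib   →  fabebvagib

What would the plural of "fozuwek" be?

fozuwak

sutervul and serivel both end in -l yet inflect differently (sutervulob, serival), so the final letter is not what conditions the rule; the last vowel is.
"fozuwek" has last vowel 'e'. The stems whose last vowel is 'e' (serivel → serival, zotgused → zotgusad, tezzeh → tezzah) change the last vowel to 'a'.
So fozuwek → fozuwak.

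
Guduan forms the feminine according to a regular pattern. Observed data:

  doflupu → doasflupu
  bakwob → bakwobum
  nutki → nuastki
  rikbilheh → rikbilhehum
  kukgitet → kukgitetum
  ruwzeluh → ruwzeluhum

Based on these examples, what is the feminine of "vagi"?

"vagi" ends in a vowel. The stems ending in a vowel (nutki → nuastki, doflupu → doasflupu) insert -as- after the first vowel.
The other pattern: stems ending in a consonant add -um.
So vagi → vaasgi.

vaasgi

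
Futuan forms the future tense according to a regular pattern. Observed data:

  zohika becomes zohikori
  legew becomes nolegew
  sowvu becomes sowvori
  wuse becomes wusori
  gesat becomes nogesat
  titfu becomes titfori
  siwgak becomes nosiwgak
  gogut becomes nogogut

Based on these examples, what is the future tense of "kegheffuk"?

wuse and legew both have last vowel 'e' yet inflect differently (wusori, nolegew), so the last vowel is not what conditions the rule; whether the stem ends in a vowel or a consonant is.
"kegheffuk" ends in a consonant. The stems ending in a consonant (legew → nolegew, gesat → nogesat, siwgak → nosiwgak) add the prefix no-.
So kegheffuk → nokegheffuk.

nokegheffuk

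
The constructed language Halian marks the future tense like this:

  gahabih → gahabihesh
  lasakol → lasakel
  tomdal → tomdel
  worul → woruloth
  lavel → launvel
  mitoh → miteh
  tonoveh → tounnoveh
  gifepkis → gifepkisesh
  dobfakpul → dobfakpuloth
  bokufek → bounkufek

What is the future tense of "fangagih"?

"fangagih" has last vowel 'i'. The stems whose last vowel is 'i' (gifepkis → gifepkisesh, gahabih → gahabihesh) add -esh.
The other patterns: stems whose last vowel is 'a' or 'o' change the last vowel to 'e'; stems whose last vowel is 'u' add -oth; stems whose last vowel is 'e' insert -un- after the first vowel.
So fangagih → fangagihesh.

fangagihesh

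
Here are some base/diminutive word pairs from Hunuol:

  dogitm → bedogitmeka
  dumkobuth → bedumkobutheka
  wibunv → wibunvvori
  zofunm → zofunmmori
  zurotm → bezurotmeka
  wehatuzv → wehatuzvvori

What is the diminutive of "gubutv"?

zurotm and zofunm both end in -m yet inflect differently (bezurotmeka, zofunmmori), so the final letter is not what conditions the rule; the second-to-last letter is.
"gubutv" has second-to-last letter 't'. The stems whose second-to-last letter is 't' (zurotm → bezurotmeka, dogitm → bedogitmeka, dumkobuth → bedumkobutheka) add be- … -eka around the stem.
The other pattern: stems whose second-to-last letter is 'n' or 'z' double the final consonant and add -ori.
So gubutv → begubutveka.

begubutveka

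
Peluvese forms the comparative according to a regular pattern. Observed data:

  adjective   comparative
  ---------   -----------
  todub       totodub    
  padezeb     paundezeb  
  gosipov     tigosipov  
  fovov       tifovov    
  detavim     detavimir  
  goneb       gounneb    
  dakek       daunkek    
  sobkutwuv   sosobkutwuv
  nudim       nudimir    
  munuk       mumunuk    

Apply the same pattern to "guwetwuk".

guguwetwuk

dakek and munuk both end in -k yet inflect differently (daunkek, mumunuk), so the final letter is not what conditions the rule; the last vowel is.
"guwetwuk" has last vowel 'u'. The stems whose last vowel is 'u' (munuk → mumunuk, sobkutwuv → sosobkutwuv, todub → totodub) repeat the first consonant+vowel as a prefix.
So guwetwuk → guguwetwuk.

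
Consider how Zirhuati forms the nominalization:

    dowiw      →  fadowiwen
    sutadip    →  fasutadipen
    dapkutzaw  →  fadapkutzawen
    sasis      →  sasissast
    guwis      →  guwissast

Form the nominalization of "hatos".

hatossast

dowiw and sasis both have last vowel 'i' yet inflect differently (fadowiwen, sasissast), so the last vowel is not what conditions the rule; the final letter is.
"hatos" ends in -s. The stems ending in -s (sasis → sasissast, guwis → guwissast) double the final consonant and add -ast.
So hatos → hatossast.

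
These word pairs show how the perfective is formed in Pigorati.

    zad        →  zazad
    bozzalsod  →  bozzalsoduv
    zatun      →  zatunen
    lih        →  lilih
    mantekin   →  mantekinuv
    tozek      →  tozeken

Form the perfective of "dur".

zatun and mantekin both end in -n yet inflect differently (zatunen, mantekinuv), so the final letter is not what conditions the rule; the number of vowels is.
"dur" has 1 vowel. The stems with 1 vowel (zad → zazad, lih → lilih) repeat the first consonant+vowel as a prefix.
The other patterns: stems with 2 vowels add -en; stems with 3 vowels add -uv.
So dur → dudur.

dudur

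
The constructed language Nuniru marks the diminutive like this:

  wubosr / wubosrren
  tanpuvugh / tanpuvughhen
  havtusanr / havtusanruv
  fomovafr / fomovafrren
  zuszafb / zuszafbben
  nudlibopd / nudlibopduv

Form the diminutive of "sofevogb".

sofevogbben

havtusanr and fomovafr both end in -r yet inflect differently (havtusanruv, fomovafrren), so the final letter is not what conditions the rule; the second-to-last letter is.
"sofevogb" has second-to-last letter 'g'. The one such stem in the data (tanpuvugh → tanpuvughhen) doubles the final consonant and adds -en (as do zuszafb, fomovafr), so the same rule applies.
The other pattern: stems whose second-to-last letter is 'n' or 'p' add -uv.
So sofevogb → sofevogbben.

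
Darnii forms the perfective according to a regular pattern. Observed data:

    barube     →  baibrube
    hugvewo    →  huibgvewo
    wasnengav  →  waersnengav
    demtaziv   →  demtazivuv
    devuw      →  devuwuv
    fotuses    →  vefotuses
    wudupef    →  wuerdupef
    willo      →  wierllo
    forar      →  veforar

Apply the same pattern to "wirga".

wierrga

demtaziv and wasnengav both end in -v yet inflect differently (demtazivuv, waersnengav), so the final letter is not what conditions the rule; the first letter is.
"wirga" begins with w-. The stems beginning with w- (willo → wierllo, wasnengav → waersnengav, wudupef → wuerdupef) insert -er- after the first vowel.
The other patterns: stems beginning with f- add the prefix ve-; stems beginning with d- add -uv; stems beginning with b- or h- insert -ib- after the first vowel.
So wirga → wierrga.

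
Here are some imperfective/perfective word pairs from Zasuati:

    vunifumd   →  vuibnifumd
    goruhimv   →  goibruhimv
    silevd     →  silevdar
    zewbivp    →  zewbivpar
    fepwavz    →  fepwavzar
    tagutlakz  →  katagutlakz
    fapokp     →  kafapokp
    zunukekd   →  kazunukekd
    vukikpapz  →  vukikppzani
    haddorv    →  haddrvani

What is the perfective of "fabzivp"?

vunifumd and silevd both end in -d yet inflect differently (vuibnifumd, silevdar), so the final letter is not what conditions the rule; the second-to-last letter is.
"fabzivp" has second-to-last letter 'v'. The stems whose second-to-last letter is 'v' (silevd → silevdar, zewbivp → zewbivpar, fepwavz → fepwavzar) add -ar.
The other patterns: stems whose second-to-last letter is 'm' insert -ib- after the first vowel; stems whose second-to-last letter is 'k' add the prefix ka-; stems whose second-to-last letter is 'p' or 'r' delete the last vowel and add -ani.
So fabzivp → fabzivpar.

fabzivpar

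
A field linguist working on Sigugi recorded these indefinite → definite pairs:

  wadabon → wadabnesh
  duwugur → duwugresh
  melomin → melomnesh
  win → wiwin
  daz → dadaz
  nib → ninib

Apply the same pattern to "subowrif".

wadabon and win both end in -n yet inflect differently (wadabnesh, wiwin), so the final letter is not what conditions the rule; the number of vowels is.
"subowrif" has 3 vowels. The stems with 3 vowels (wadabon → wadabnesh, duwugur → duwugresh, melomin → melomnesh) delete the last vowel and add -esh.
So subowrif → subowrfesh.

subowrfesh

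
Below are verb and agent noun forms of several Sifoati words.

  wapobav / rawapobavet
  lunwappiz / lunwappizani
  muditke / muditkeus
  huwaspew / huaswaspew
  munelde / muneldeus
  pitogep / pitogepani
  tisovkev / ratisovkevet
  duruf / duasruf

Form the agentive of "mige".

"mige" ends in -e. The stems ending in -e (muditke → muditkeus, munelde → muneldeus) add -us.
The other patterns: stems ending in -p or -z add -ani; stems ending in -v add ra- … -et around the stem; stems ending in -f or -w insert -as- after the first vowel.
So mige → migeus.

migeus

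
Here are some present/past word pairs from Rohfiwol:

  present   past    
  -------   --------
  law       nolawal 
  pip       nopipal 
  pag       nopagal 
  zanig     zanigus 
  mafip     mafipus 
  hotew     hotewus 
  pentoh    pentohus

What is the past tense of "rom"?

pag and zanig both end in -g yet inflect differently (nopagal, zanigus), so the final letter is not what conditions the rule; the number of vowels is.
"rom" has 1 vowel. The stems with 1 vowel (law → nolawal, pip → nopipal, pag → nopagal) add no- … -al around the stem.
The other pattern: stems with 2 vowels add -us.
So rom → noromal.

noromal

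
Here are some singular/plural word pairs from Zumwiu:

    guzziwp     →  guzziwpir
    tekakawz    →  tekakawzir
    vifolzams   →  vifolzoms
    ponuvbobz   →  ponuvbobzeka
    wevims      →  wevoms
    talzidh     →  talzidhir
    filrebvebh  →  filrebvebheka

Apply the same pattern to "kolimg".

filrebvebh and talzidh both end in -h yet inflect differently (filrebvebheka, talzidhir), so the final letter is not what conditions the rule; the second-to-last letter is.
"kolimg" has second-to-last letter 'm'. The stems whose second-to-last letter is 'm' (wevims → wevoms, vifolzams → vifolzoms) change the last vowel to 'o'.
So kolimg → kolomg.

kolomg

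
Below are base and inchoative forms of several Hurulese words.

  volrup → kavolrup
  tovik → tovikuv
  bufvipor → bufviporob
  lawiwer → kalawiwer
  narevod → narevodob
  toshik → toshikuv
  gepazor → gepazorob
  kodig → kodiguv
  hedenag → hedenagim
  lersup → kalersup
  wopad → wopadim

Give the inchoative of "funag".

kodig and hedenag both end in -g yet inflect differently (kodiguv, hedenagim), so the final letter is not what conditions the rule; the last vowel is.
"funag" has last vowel 'a'. The stems whose last vowel is 'a' (hedenag → hedenagim, wopad → wopadim) add -im.
So funag → funagim.

funagim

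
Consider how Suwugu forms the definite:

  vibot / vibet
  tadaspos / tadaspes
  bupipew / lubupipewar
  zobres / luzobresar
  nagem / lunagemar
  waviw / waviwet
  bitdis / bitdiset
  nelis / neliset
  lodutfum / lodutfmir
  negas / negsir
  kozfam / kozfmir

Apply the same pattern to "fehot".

tadaspos and zobres both end in -s yet inflect differently (tadaspes, luzobresar), so the final letter is not what conditions the rule; the last vowel is.
"fehot" has last vowel 'o'. The stems whose last vowel is 'o' (vibot → vibet, tadaspos → tadaspes) change the last vowel to 'e'.
The other patterns: stems whose last vowel is 'e' add lu- … -ar around the stem; stems whose last vowel is 'i' add -et; stems whose last vowel is 'a' or 'u' delete the last vowel and add -ir.
So fehot → fehet.

fehet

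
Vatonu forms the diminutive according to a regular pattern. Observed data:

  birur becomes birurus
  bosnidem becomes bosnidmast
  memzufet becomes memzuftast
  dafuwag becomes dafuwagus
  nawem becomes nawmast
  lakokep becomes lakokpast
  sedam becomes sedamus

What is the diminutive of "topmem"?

"topmem" has last vowel 'e'. The stems whose last vowel is 'e' (lakokep → lakokpast, nawem → nawmast, memzufet → memzuftast) delete the last vowel and add -ast.
So topmem → topmmast.

topmmast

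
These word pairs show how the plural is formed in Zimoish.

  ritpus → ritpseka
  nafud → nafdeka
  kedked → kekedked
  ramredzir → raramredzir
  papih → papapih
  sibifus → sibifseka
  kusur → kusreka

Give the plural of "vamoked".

vavamoked

nafud and kedked both end in -d yet inflect differently (nafdeka, kekedked), so the final letter is not what conditions the rule; the last vowel is.
"vamoked" has last vowel 'e'. The one such stem in the data (kedked → kekedked) repeats the first consonant+vowel as a prefix (as do papih, ramredzir), so the same rule applies.
So vamoked → vavamoked.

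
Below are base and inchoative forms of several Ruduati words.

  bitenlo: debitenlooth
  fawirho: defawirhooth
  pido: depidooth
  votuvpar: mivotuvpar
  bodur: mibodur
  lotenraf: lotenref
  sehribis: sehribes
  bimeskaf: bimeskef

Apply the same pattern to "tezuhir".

votuvpar and lotenraf both have last vowel 'a' yet inflect differently (mivotuvpar, lotenref), so the last vowel is not what conditions the rule; the final letter is.
"tezuhir" ends in -r. The stems ending in -r (votuvpar → mivotuvpar, bodur → mibodur) add the prefix mi-.
So tezuhir → mitezuhir.

mitezuhir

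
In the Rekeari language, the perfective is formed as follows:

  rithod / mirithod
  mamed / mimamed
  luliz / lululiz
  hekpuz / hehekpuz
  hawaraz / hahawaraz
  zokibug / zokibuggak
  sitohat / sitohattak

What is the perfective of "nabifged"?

minabifged

hekpuz and zokibug both have last vowel 'u' yet inflect differently (hehekpuz, zokibuggak), so the last vowel is not what conditions the rule; the final letter is.
"nabifged" ends in -d. The stems ending in -d (rithod → mirithod, mamed → mimamed) add the prefix mi-.
So nabifged → minabifged.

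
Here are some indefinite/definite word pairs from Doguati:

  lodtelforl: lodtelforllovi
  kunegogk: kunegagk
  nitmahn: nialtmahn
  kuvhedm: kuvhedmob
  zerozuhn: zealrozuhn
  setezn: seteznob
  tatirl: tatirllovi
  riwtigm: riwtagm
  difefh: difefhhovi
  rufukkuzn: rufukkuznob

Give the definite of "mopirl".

"mopirl" has second-to-last letter 'r'. The stems whose second-to-last letter is 'r' (lodtelforl → lodtelforllovi, tatirl → tatirllovi) double the final consonant and add -ovi.
The other patterns: stems whose second-to-last letter is 'g' change the last vowel to 'a'; stems whose second-to-last letter is 'h' insert -al- after the first vowel; stems whose second-to-last letter is 'd' or 'z' add -ob.
So mopirl → mopirllovi.

mopirllovi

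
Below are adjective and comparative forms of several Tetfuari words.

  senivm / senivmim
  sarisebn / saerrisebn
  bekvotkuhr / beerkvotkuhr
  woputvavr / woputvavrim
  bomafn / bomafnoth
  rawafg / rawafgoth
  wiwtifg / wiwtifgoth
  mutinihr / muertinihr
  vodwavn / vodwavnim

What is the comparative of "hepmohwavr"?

"hepmohwavr" has second-to-last letter 'v'. The stems whose second-to-last letter is 'v' (woputvavr → woputvavrim, vodwavn → vodwavnim, senivm → senivmim) add -im.
The other patterns: stems whose second-to-last letter is 'f' add -oth; stems whose second-to-last letter is 'b' or 'h' insert -er- after the first vowel.
So hepmohwavr → hepmohwavrim.

hepmohwavrim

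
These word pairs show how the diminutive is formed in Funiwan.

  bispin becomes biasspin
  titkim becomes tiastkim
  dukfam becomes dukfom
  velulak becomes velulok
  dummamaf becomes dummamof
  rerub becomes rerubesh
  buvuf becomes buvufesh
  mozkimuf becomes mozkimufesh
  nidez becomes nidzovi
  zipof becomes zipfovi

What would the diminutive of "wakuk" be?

"wakuk" has last vowel 'u'. The stems whose last vowel is 'u' (rerub → rerubesh, buvuf → buvufesh, mozkimuf → mozkimufesh) add -esh.
So wakuk → wakukesh.

wakukesh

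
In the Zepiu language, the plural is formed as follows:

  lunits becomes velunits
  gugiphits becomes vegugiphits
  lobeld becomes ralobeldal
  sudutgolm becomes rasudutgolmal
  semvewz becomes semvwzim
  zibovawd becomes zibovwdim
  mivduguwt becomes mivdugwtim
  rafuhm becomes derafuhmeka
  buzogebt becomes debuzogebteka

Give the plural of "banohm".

debanohmeka

lobeld and zibovawd both end in -d yet inflect differently (ralobeldal, zibovwdim), so the final letter is not what conditions the rule; the second-to-last letter is.
"banohm" has second-to-last letter 'h'. The one such stem in the data (rafuhm → derafuhmeka) adds de- … -eka around the stem, so the same rule applies.
The other patterns: stems whose second-to-last letter is 't' add the prefix ve-; stems whose second-to-last letter is 'l' add ra- … -al around the stem; stems whose second-to-last letter is 'w' delete the last vowel and add -im.
So banohm → debanohmeka.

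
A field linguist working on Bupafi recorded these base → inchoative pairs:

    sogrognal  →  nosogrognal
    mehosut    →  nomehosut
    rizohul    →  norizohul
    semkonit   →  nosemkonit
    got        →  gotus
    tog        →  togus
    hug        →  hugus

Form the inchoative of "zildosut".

mehosut and got both end in -t yet inflect differently (nomehosut, gotus), so the final letter is not what conditions the rule; the number of vowels is.
"zildosut" has 3 vowels. The stems with 3 vowels (sogrognal → nosogrognal, mehosut → nomehosut, rizohul → norizohul) add the prefix no-.
So zildosut → nozildosut.

nozildosut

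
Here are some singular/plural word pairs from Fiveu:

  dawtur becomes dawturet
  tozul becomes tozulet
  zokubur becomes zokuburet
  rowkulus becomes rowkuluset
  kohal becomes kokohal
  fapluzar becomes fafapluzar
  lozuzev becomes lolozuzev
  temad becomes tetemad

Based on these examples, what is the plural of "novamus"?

tozul and kohal both end in -l yet inflect differently (tozulet, kokohal), so the final letter is not what conditions the rule; the last vowel is.
"novamus" has last vowel 'u'. The stems whose last vowel is 'u' (dawtur → dawturet, tozul → tozulet, zokubur → zokuburet) add -et.
The other pattern: stems whose last vowel is 'a' or 'e' repeat the first consonant+vowel as a prefix.
So novamus → novamuset.

novamuset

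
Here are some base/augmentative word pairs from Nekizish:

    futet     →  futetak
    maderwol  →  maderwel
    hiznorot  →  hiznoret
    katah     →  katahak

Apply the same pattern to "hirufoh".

hirufeh

hiznorot and futet both end in -t yet inflect differently (hiznoret, futetak), so the final letter is not what conditions the rule; the last vowel is.
"hirufoh" has last vowel 'o'. The stems whose last vowel is 'o' (hiznorot → hiznoret, maderwol → maderwel) change the last vowel to 'e'.
The other pattern: stems whose last vowel is 'a' or 'e' add -ak.
So hirufoh → hirufeh.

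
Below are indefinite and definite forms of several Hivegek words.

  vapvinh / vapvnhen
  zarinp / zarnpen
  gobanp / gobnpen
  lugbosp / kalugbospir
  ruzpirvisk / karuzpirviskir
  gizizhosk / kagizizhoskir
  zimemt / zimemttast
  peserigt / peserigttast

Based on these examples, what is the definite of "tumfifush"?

katumfifushir

zarinp and lugbosp both end in -p yet inflect differently (zarnpen, kalugbospir), so the final letter is not what conditions the rule; the second-to-last letter is.
"tumfifush" has second-to-last letter 's'. The stems whose second-to-last letter is 's' (lugbosp → kalugbospir, ruzpirvisk → karuzpirviskir, gizizhosk → kagizizhoskir) add ka- … -ir around the stem.
So tumfifush → katumfifushir.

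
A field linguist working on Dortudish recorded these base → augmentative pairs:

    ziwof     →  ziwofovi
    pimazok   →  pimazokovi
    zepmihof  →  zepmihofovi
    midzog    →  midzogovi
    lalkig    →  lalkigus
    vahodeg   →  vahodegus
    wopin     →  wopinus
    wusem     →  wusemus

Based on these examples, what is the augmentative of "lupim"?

midzog and lalkig both end in -g yet inflect differently (midzogovi, lalkigus), so the final letter is not what conditions the rule; the last vowel is.
"lupim" has last vowel 'i'. The stems whose last vowel is 'i' (lalkig → lalkigus, wopin → wopinus) add -us.
So lupim → lupimus.

lupimus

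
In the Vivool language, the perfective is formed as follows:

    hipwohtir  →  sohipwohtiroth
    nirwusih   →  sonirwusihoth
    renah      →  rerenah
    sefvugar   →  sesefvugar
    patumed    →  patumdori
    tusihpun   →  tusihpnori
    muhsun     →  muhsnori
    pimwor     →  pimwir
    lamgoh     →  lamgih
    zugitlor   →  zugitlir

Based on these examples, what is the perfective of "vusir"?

"vusir" has last vowel 'i'. The stems whose last vowel is 'i' (hipwohtir → sohipwohtiroth, nirwusih → sonirwusihoth) add so- … -oth around the stem.
The other patterns: stems whose last vowel is 'a' repeat the first consonant+vowel as a prefix; stems whose last vowel is 'e' or 'u' delete the last vowel and add -ori; stems whose last vowel is 'o' change the last vowel to 'i'.
So vusir → sovusiroth.

sovusiroth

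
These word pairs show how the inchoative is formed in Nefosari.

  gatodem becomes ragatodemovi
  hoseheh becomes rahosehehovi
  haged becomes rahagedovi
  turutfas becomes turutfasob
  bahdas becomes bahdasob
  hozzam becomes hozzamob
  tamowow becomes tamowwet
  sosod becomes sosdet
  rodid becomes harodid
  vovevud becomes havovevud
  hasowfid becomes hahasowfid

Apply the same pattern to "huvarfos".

huvarfset

gatodem and hozzam both end in -m yet inflect differently (ragatodemovi, hozzamob), so the final letter is not what conditions the rule; the last vowel is.
"huvarfos" has last vowel 'o'. The stems whose last vowel is 'o' (tamowow → tamowwet, sosod → sosdet) delete the last vowel and add -et.
The other patterns: stems whose last vowel is 'e' add ra- … -ovi around the stem; stems whose last vowel is 'a' add -ob; stems whose last vowel is 'i' or 'u' add the prefix ha-.
So huvarfos → huvarfset.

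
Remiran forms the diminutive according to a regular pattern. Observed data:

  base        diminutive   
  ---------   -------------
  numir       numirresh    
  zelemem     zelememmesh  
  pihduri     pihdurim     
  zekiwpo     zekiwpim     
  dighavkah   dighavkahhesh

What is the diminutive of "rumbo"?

pihduri and numir both have last vowel 'i' yet inflect differently (pihdurim, numirresh), so the last vowel is not what conditions the rule; whether the stem ends in a vowel or a consonant is.
"rumbo" ends in a vowel. The stems ending in a vowel (zekiwpo → zekiwpim, pihduri → pihdurim) drop the final letter and add -im.
The other pattern: stems ending in a consonant double the final consonant and add -esh.
So rumbo → rumbim.

rumbim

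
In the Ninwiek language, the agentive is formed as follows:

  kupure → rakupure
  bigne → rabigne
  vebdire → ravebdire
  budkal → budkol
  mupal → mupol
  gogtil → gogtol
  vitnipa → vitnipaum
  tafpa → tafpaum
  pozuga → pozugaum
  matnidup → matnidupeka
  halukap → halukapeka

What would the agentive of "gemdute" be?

ragemdute

budkal and vitnipa both have last vowel 'a' yet inflect differently (budkol, vitnipaum), so the last vowel is not what conditions the rule; the final letter is.
"gemdute" ends in -e. The stems ending in -e (kupure → rakupure, bigne → rabigne, vebdire → ravebdire) add the prefix ra-.
The other patterns: stems ending in -l change the last vowel to 'o'; stems ending in -a add -um; stems ending in -p add -eka.
So gemdute → ragemdute.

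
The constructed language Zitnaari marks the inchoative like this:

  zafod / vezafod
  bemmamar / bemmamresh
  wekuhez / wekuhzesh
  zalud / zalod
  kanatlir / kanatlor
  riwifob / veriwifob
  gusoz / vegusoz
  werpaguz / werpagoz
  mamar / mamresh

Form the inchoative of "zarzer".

zarzresh

bemmamar and kanatlir both end in -r yet inflect differently (bemmamresh, kanatlor), so the final letter is not what conditions the rule; the last vowel is.
"zarzer" has last vowel 'e'. The one such stem in the data (wekuhez → wekuhzesh) deletes the last vowel and adds -esh (as do bemmamar, mamar), so the same rule applies.
The other patterns: stems whose last vowel is 'i' or 'u' change the last vowel to 'o'; stems whose last vowel is 'o' add the prefix ve-.
So zarzer → zarzresh.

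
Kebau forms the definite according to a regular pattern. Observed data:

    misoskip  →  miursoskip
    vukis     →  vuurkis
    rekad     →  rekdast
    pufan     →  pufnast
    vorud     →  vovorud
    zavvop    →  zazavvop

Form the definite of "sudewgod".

susudewgod

rekad and vorud both end in -d yet inflect differently (rekdast, vovorud), so the final letter is not what conditions the rule; the last vowel is.
"sudewgod" has last vowel 'o'. The one such stem in the data (zavvop → zazavvop) repeats the first consonant+vowel as a prefix (as does vorud), so the same rule applies.
The other patterns: stems whose last vowel is 'i' insert -ur- after the first vowel; stems whose last vowel is 'a' delete the last vowel and add -ast.
So sudewgod → susudewgod.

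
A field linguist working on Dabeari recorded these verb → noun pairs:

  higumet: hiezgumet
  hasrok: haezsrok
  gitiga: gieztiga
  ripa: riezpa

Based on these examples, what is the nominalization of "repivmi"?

reezpivmi

Every pair shown (higumet → hiezgumet, hasrok → haezsrok, gitiga → gieztiga, …) follows the same rule: insert -ez- after the first vowel.
So repivmi → reezpivmi.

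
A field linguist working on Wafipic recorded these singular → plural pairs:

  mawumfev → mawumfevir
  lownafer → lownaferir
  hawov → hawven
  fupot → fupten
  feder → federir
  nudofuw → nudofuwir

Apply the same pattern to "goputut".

hawov and mawumfev both end in -v yet inflect differently (hawven, mawumfevir), so the final letter is not what conditions the rule; the last vowel is.
"goputut" has last vowel 'u'. The one such stem in the data (nudofuw → nudofuwir) adds -ir, so the same rule applies.
The other pattern: stems whose last vowel is 'o' delete the last vowel and add -en.
So goputut → gopututir.

gopututir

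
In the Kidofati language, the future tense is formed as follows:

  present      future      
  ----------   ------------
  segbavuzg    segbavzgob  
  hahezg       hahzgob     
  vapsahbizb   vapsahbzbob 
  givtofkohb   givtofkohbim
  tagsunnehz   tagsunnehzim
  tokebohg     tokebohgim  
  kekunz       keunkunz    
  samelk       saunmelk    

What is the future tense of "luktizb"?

luktzbob

vapsahbizb and givtofkohb both end in -b yet inflect differently (vapsahbzbob, givtofkohbim), so the final letter is not what conditions the rule; the second-to-last letter is.
"luktizb" has second-to-last letter 'z'. The stems whose second-to-last letter is 'z' (segbavuzg → segbavzgob, hahezg → hahzgob, vapsahbizb → vapsahbzbob) delete the last vowel and add -ob.
The other patterns: stems whose second-to-last letter is 'h' add -im; stems whose second-to-last letter is 'l' or 'n' insert -un- after the first vowel.
So luktizb → luktzbob.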